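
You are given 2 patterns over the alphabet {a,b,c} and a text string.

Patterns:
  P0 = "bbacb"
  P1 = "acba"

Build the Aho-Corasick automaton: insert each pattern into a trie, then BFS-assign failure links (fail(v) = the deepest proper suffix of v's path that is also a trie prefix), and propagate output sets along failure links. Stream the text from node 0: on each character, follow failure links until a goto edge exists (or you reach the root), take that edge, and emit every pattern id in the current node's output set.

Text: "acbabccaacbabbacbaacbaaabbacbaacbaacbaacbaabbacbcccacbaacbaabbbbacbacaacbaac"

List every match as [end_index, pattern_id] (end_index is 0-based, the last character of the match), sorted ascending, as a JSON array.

Build:
Trie (insert patterns):
  0='ε' goto a→6 b→1
  1='b' goto b→2
  2='bb' goto a→3
  3='bba' goto c→4
  4='bbac' goto b→5
  5='bbacb' goto ·  ←P0
  6='a' goto c→7
  7='ac' goto b→8
  8='acb' goto a→9
  9='acba' goto ·  ←P1

BFS fail/out derivation:
  fail(1) 'b': from fail(0)=0 chase 'b': 0 ⇒ 0;  out=∅∪out(0)=∅
  fail(6) 'a': from fail(0)=0 chase 'a': 0 ⇒ 0;  out=∅∪out(0)=∅
  fail(2) 'bb': from fail(1)=0 chase 'b': 0 ⇒ 1;  out=∅∪out(1)=∅
  fail(7) 'ac': from fail(6)=0 chase 'c': 0 ⇒ 0;  out=∅∪out(0)=∅
  fail(3) 'bba': from fail(2)=1 chase 'a': 1→0 ⇒ 6;  out=∅∪out(6)=∅
  fail(8) 'acb': from fail(7)=0 chase 'b': 0 ⇒ 1;  out=∅∪out(1)=∅
  fail(4) 'bbac': from fail(3)=6 chase 'c': 6 ⇒ 7;  out=∅∪out(7)=∅
  fail(9) 'acba': from fail(8)=1 chase 'a': 1→0 ⇒ 6;  out={1}∪out(6)={1}
  fail(5) 'bbacb': from fail(4)=7 chase 'b': 7 ⇒ 8;  out={0}∪out(8)={0}

Run:
[0] read 'a'  n0⇒n6
[1] read 'c'  n6⇒n7
[2] read 'b'  n7⇒n8
[3] read 'a'  n8⇒n9  → match P1@[0:3]
[4] read 'b'  n9⇒n1 ·f
[5] read 'c'  n1⇒n0 ·f
[6] read 'c'  n0⇒n0
[7] read 'a'  n0⇒n6
[8] read 'a'  n6⇒n6 ·f
[9] read 'c'  n6⇒n7
[10] read 'b'  n7⇒n8
[11] read 'a'  n8⇒n9  → match P1@[8:11]
[12] read 'b'  n9⇒n1 ·f
[13] read 'b'  n1⇒n2
[14] read 'a'  n2⇒n3
[15] read 'c'  n3⇒n4
[16] read 'b'  n4⇒n5  → match P0@[12:16]
[17] read 'a'  n5⇒n9 ·f  → match P1@[14:17]
[18] read 'a'  n9⇒n6 ·f
[19] read 'c'  n6⇒n7
[20] read 'b'  n7⇒n8
[21] read 'a'  n8⇒n9  → match P1@[18:21]
[22] read 'a'  n9⇒n6 ·f
[23] read 'a'  n6⇒n6 ·f
[24] read 'b'  n6⇒n1 ·f
[25] read 'b'  n1⇒n2
[26] read 'a'  n2⇒n3
[27] read 'c'  n3⇒n4
[28] read 'b'  n4⇒n5  → match P0@[24:28]
[29] read 'a'  n5⇒n9 ·f  → match P1@[26:29]
[30] read 'a'  n9⇒n6 ·f
[31] read 'c'  n6⇒n7
[32] read 'b'  n7⇒n8
[33] read 'a'  n8⇒n9  → match P1@[30:33]
[34] read 'a'  n9⇒n6 ·f
[35] read 'c'  n6⇒n7
[36] read 'b'  n7⇒n8
[37] read 'a'  n8⇒n9  → match P1@[34:37]
[38] read 'a'  n9⇒n6 ·f
[39] read 'c'  n6⇒n7
[40] read 'b'  n7⇒n8
[41] read 'a'  n8⇒n9  → match P1@[38:41]
[42] read 'a'  n9⇒n6 ·f
[43] read 'b'  n6⇒n1 ·f
[44] read 'b'  n1⇒n2
[45] read 'a'  n2⇒n3
[46] read 'c'  n3⇒n4
[47] read 'b'  n4⇒n5  → match P0@[43:47]
[48] read 'c'  n5⇒n0 ·f
[49] read 'c'  n0⇒n0
[50] read 'c'  n0⇒n0
[51] read 'a'  n0⇒n6
[52] read 'c'  n6⇒n7
[53] read 'b'  n7⇒n8
[54] read 'a'  n8⇒n9  → match P1@[51:54]
[55] read 'a'  n9⇒n6 ·f
[56] read 'c'  n6⇒n7
[57] read 'b'  n7⇒n8
[58] read 'a'  n8⇒n9  → match P1@[55:58]
[59] read 'a'  n9⇒n6 ·f
[60] read 'b'  n6⇒n1 ·f
[61] read 'b'  n1⇒n2
[62] read 'b'  n2⇒n2 ·f
[63] read 'b'  n2⇒n2 ·f
[64] read 'a'  n2⇒n3
[65] read 'c'  n3⇒n4
[66] read 'b'  n4⇒n5  → match P0@[62:66]
[67] read 'a'  n5⇒n9 ·f  → match P1@[64:67]
[68] read 'c'  n9⇒n7 ·f
[69] read 'a'  n7⇒n6 ·f
[70] read 'a'  n6⇒n6 ·f
[71] read 'c'  n6⇒n7
[72] read 'b'  n7⇒n8
[73] read 'a'  n8⇒n9  → match P1@[70:73]
[74] read 'a'  n9⇒n6 ·f
[75] read 'c'  n6⇒n7

Matches: [[3,1],[11,1],[16,0],[17,1],[21,1],[28,0],[29,1],[33,1],[37,1],[41,1],[47,0],[54,1],[58,1],[66,0],[67,1],[73,1]]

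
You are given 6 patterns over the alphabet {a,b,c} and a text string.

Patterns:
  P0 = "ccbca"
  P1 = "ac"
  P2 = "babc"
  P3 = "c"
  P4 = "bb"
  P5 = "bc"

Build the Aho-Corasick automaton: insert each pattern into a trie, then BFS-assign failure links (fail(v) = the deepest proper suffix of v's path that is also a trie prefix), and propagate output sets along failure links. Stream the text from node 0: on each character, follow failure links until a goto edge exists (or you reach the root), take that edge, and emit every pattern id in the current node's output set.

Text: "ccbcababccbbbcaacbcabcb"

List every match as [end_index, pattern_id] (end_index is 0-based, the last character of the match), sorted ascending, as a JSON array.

Construct AC machine:
Trie (insert patterns):
  n0 'ε': a→6 b→8 c→1
  n1 'c': c→2  ←P3
  n2 'cc': b→3
  n3 'ccb': c→4
  n4 'ccbc': a→5
  n5 'ccbca': ·  ←P0
  n6 'a': c→7
  n7 'ac': ·  ←P1
  n8 'b': a→9 b→12 c→13
  n9 'ba': b→10
  n10 'bab': c→11
  n11 'babc': ·  ←P2
  n12 'bb': ·  ←P4
  n13 'bc': ·  ←P5

Failure links (BFS by depth):
  fail(1) 'c': from fail(0)=0 chase 'c': 0 ⇒ 0;  out={3}∪out(0)={3}
  fail(6) 'a': from fail(0)=0 chase 'a': 0 ⇒ 0;  out=∅∪out(0)=∅
  fail(8) 'b': from fail(0)=0 chase 'b': 0 ⇒ 0;  out=∅∪out(0)=∅
  fail(2) 'cc': from fail(1)=0 chase 'c': 0 ⇒ 1;  out=∅∪out(1)={3}
  fail(7) 'ac': from fail(6)=0 chase 'c': 0 ⇒ 1;  out={1}∪out(1)={1,3}
  fail(9) 'ba': from fail(8)=0 chase 'a': 0 ⇒ 6;  out=∅∪out(6)=∅
  fail(12) 'bb': from fail(8)=0 chase 'b': 0 ⇒ 8;  out={4}∪out(8)={4}
  fail(13) 'bc': from fail(8)=0 chase 'c': 0 ⇒ 1;  out={5}∪out(1)={3,5}
  fail(3) 'ccb': from fail(2)=1 chase 'b': 1→0 ⇒ 8;  out=∅∪out(8)=∅
  fail(10) 'bab': from fail(9)=6 chase 'b': 6→0 ⇒ 8;  out=∅∪out(8)=∅
  fail(4) 'ccbc': from fail(3)=8 chase 'c': 8 ⇒ 13;  out=∅∪out(13)={3,5}
  fail(11) 'babc': from fail(10)=8 chase 'c': 8 ⇒ 13;  out={2}∪out(13)={2,3,5}
  fail(5) 'ccbca': from fail(4)=13 chase 'a': 13→1→0 ⇒ 6;  out={0}∪out(6)={0}

Run:
i=0 'c': node 0→1  → match P3@[0:0]
i=1 'c': node 1→2  → match P3@[1:1]
i=2 'b': node 2→3
i=3 'c': node 3→4  → match P3@[3:3],P5@[2:3]
i=4 'a': node 4→5  → match P0@[0:4]
i=5 'b': node 5→8 (fail-walked)
i=6 'a': node 8→9
i=7 'b': node 9→10
i=8 'c': node 10→11  → match P2@[5:8],P3@[8:8],P5@[7:8]
i=9 'c': node 11→2 (fail-walked)  → match P3@[9:9]
i=10 'b': node 2→3
i=11 'b': node 3→12 (fail-walked)  → match P4@[10:11]
i=12 'b': node 12→12 (fail-walked)  → match P4@[11:12]
i=13 'c': node 12→13 (fail-walked)  → match P3@[13:13],P5@[12:13]
i=14 'a': node 13→6 (fail-walked)
i=15 'a': node 6→6 (fail-walked)
i=16 'c': node 6→7  → match P1@[15:16],P3@[16:16]
i=17 'b': node 7→8 (fail-walked)
i=18 'c': node 8→13  → match P3@[18:18],P5@[17:18]
i=19 'a': node 13→6 (fail-walked)
i=20 'b': node 6→8 (fail-walked)
i=21 'c': node 8→13  → match P3@[21:21],P5@[20:21]
i=22 'b': node 13→8 (fail-walked)

Matches: [[0,3],[1,3],[3,3],[3,5],[4,0],[8,2],[8,3],[8,5],[9,3],[11,4],[12,4],[13,3],[13,5],[16,1],[16,3],[18,3],[18,5],[21,3],[21,5]]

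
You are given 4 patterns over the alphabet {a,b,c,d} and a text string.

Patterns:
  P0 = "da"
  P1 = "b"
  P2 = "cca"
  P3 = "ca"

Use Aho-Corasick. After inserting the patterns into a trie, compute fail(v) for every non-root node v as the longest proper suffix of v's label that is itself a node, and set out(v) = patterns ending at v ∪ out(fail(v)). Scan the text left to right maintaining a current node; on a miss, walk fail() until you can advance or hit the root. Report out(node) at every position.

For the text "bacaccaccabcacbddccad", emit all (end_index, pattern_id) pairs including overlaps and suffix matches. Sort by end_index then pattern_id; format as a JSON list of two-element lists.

Construct AC machine:
Trie (insert patterns):
  0='ε' goto b→3 c→4 d→1
  1='d' goto a→2
  2='da' goto ·  ←P0
  3='b' goto ·  ←P1
  4='c' goto a→7 c→5
  5='cc' goto a→6
  6='cca' goto ·  ←P2
  7='ca' goto ·  ←P3

Failure links (BFS by depth):
  fail(1) 'd': from fail(0)=0 chase 'd': 0 ⇒ 0;  out=∅∪out(0)=∅
  fail(3) 'b': from fail(0)=0 chase 'b': 0 ⇒ 0;  out={1}∪out(0)={1}
  fail(4) 'c': from fail(0)=0 chase 'c': 0 ⇒ 0;  out=∅∪out(0)=∅
  fail(2) 'da': from fail(1)=0 chase 'a': 0 ⇒ 0;  out={0}∪out(0)={0}
  fail(5) 'cc': from fail(4)=0 chase 'c': 0 ⇒ 4;  out=∅∪out(4)=∅
  fail(7) 'ca': from fail(4)=0 chase 'a': 0 ⇒ 0;  out={3}∪out(0)={3}
  fail(6) 'cca': from fail(5)=4 chase 'a': 4 ⇒ 7;  out={2}∪out(7)={2,3}

Run:
pos 0 'b': at 3  emit P1@[0:0]
pos 1 'a': at 0 (fail-walked)
pos 2 'c': at 4
pos 3 'a': at 7  emit P3@[2:3]
pos 4 'c': at 4 (fail-walked)
pos 5 'c': at 5
pos 6 'a': at 6  emit P2@[4:6],P3@[5:6]
pos 7 'c': at 4 (fail-walked)
pos 8 'c': at 5
pos 9 'a': at 6  emit P2@[7:9],P3@[8:9]
pos 10 'b': at 3 (fail-walked)  emit P1@[10:10]
pos 11 'c': at 4 (fail-walked)
pos 12 'a': at 7  emit P3@[11:12]
pos 13 'c': at 4 (fail-walked)
pos 14 'b': at 3 (fail-walked)  emit P1@[14:14]
pos 15 'd': at 1 (fail-walked)
pos 16 'd': at 1 (fail-walked)
pos 17 'c': at 4 (fail-walked)
pos 18 'c': at 5
pos 19 'a': at 6  emit P2@[17:19],P3@[18:19]
pos 20 'd': at 1 (fail-walked)

All matches (sorted): [[0,1],[3,3],[6,2],[6,3],[9,2],[9,3],[10,1],[12,3],[14,1],[19,2],[19,3]]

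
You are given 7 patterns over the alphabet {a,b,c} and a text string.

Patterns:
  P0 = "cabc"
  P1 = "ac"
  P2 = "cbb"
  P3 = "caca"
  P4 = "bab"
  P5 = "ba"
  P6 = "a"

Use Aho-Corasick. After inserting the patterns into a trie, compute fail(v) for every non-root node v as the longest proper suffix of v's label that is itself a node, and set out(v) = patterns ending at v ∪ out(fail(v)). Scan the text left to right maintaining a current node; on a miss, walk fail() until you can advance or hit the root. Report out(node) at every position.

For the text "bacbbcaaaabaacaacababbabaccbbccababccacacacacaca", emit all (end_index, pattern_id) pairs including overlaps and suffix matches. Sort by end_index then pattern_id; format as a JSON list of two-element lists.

Construct AC machine:
Trie (insert patterns):
  0='ε' goto a→5 b→11 c→1
  1='c' goto a→2 b→7
  2='ca' goto b→3 c→9
  3='cab' goto c→4
  4='cabc' goto ·  [P0 ends]
  5='a' goto c→6  [P6 ends]
  6='ac' goto ·  [P1 ends]
  7='cb' goto b→8
  8='cbb' goto ·  [P2 ends]
  9='cac' goto a→10
  10='caca' goto ·  [P3 ends]
  11='b' goto a→12
  12='ba' goto b→13  [P5 ends]
  13='bab' goto ·  [P4 ends]

Failure links (BFS by depth):
  fail(1) 'c': from fail(0)=0 chase 'c': 0 ⇒ 0;  out=∅∪out(0)=∅
  fail(5) 'a': from fail(0)=0 chase 'a': 0 ⇒ 0;  out={6}∪out(0)={6}
  fail(11) 'b': from fail(0)=0 chase 'b': 0 ⇒ 0;  out=∅∪out(0)=∅
  fail(2) 'ca': from fail(1)=0 chase 'a': 0 ⇒ 5;  out=∅∪out(5)={6}
  fail(6) 'ac': from fail(5)=0 chase 'c': 0 ⇒ 1;  out={1}∪out(1)={1}
  fail(7) 'cb': from fail(1)=0 chase 'b': 0 ⇒ 11;  out=∅∪out(11)=∅
  fail(12) 'ba': from fail(11)=0 chase 'a': 0 ⇒ 5;  out={5}∪out(5)={5,6}
  fail(3) 'cab': from fail(2)=5 chase 'b': 5→0 ⇒ 11;  out=∅∪out(11)=∅
  fail(8) 'cbb': from fail(7)=11 chase 'b': 11→0 ⇒ 11;  out={2}∪out(11)={2}
  fail(9) 'cac': from fail(2)=5 chase 'c': 5 ⇒ 6;  out=∅∪out(6)={1}
  fail(13) 'bab': from fail(12)=5 chase 'b': 5→0 ⇒ 11;  out={4}∪out(11)={4}
  fail(4) 'cabc': from fail(3)=11 chase 'c': 11→0 ⇒ 1;  out={0}∪out(1)={0}
  fail(10) 'caca': from fail(9)=6 chase 'a': 6→1 ⇒ 2;  out={3}∪out(2)={3,6}

Scan:
pos 0 'b': at 11
pos 1 'a': at 12  emit P5@[0:1],P6@[1:1]
pos 2 'c': at 6 (via fail)  emit P1@[1:2]
pos 3 'b': at 7 (via fail)
pos 4 'b': at 8  emit P2@[2:4]
pos 5 'c': at 1 (via fail)
pos 6 'a': at 2  emit P6@[6:6]
pos 7 'a': at 5 (via fail)  emit P6@[7:7]
pos 8 'a': at 5 (via fail)  emit P6@[8:8]
pos 9 'a': at 5 (via fail)  emit P6@[9:9]
pos 10 'b': at 11 (via fail)
pos 11 'a': at 12  emit P5@[10:11],P6@[11:11]
pos 12 'a': at 5 (via fail)  emit P6@[12:12]
pos 13 'c': at 6  emit P1@[12:13]
pos 14 'a': at 2 (via fail)  emit P6@[14:14]
pos 15 'a': at 5 (via fail)  emit P6@[15:15]
pos 16 'c': at 6  emit P1@[15:16]
pos 17 'a': at 2 (via fail)  emit P6@[17:17]
pos 18 'b': at 3
pos 19 'a': at 12 (via fail)  emit P5@[18:19],P6@[19:19]
pos 20 'b': at 13  emit P4@[18:20]
pos 21 'b': at 11 (via fail)
pos 22 'a': at 12  emit P5@[21:22],P6@[22:22]
pos 23 'b': at 13  emit P4@[21:23]
pos 24 'a': at 12 (via fail)  emit P5@[23:24],P6@[24:24]
pos 25 'c': at 6 (via fail)  emit P1@[24:25]
pos 26 'c': at 1 (via fail)
pos 27 'b': at 7
pos 28 'b': at 8  emit P2@[26:28]
pos 29 'c': at 1 (via fail)
pos 30 'c': at 1 (via fail)
pos 31 'a': at 2  emit P6@[31:31]
pos 32 'b': at 3
pos 33 'a': at 12 (via fail)  emit P5@[32:33],P6@[33:33]
pos 34 'b': at 13  emit P4@[32:34]
pos 35 'c': at 1 (via fail)
pos 36 'c': at 1 (via fail)
pos 37 'a': at 2  emit P6@[37:37]
pos 38 'c': at 9  emit P1@[37:38]
pos 39 'a': at 10  emit P3@[36:39],P6@[39:39]
pos 40 'c': at 9 (via fail)  emit P1@[39:40]
pos 41 'a': at 10  emit P3@[38:41],P6@[41:41]
pos 42 'c': at 9 (via fail)  emit P1@[41:42]
pos 43 'a': at 10  emit P3@[40:43],P6@[43:43]
pos 44 'c': at 9 (via fail)  emit P1@[43:44]
pos 45 'a': at 10  emit P3@[42:45],P6@[45:45]
pos 46 'c': at 9 (via fail)  emit P1@[45:46]
pos 47 'a': at 10  emit P3@[44:47],P6@[47:47]

Matches: [[1,5],[1,6],[2,1],[4,2],[6,6],[7,6],[8,6],[9,6],[11,5],[11,6],[12,6],[13,1],[14,6],[15,6],[16,1],[17,6],[19,5],[19,6],[20,4],[22,5],[22,6],[23,4],[24,5],[24,6],[25,1],[28,2],[31,6],[33,5],[33,6],[34,4],[37,6],[38,1],[39,3],[39,6],[40,1],[41,3],[41,6],[42,1],[43,3],[43,6],[44,1],[45,3],[45,6],[46,1],[47,3],[47,6]]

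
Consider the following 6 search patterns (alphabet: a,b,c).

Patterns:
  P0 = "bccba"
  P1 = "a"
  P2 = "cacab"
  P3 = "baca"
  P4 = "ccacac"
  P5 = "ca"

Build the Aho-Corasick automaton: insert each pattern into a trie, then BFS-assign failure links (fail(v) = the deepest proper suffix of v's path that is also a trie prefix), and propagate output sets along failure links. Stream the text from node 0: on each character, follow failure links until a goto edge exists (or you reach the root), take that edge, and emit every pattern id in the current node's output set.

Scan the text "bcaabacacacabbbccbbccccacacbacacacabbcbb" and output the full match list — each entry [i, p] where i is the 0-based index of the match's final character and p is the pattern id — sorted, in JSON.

Build automaton:
Trie (insert patterns):
  n0 'ε': a→6 b→1 c→7
  n1 'b': a→12 c→2
  n2 'bc': c→3
  n3 'bcc': b→4
  n4 'bccb': a→5
  n5 'bccba': ·  [P0 ends]
  n6 'a': ·  [P1 ends]
  n7 'c': a→8 c→15
  n8 'ca': c→9  [P5 ends]
  n9 'cac': a→10
  n10 'caca': b→11
  n11 'cacab': ·  [P2 ends]
  n12 'ba': c→13
  n13 'bac': a→14
  n14 'baca': ·  [P3 ends]
  n15 'cc': a→16
  n16 'cca': c→17
  n17 'ccac': a→18
  n18 'ccaca': c→19
  n19 'ccacac': ·  [P4 ends]

BFS fail/out derivation:
  n1('b'): parent n0 fail=0; on 'b' 0 → fail=0;  out ∅∪∅=∅
  n6('a'): parent n0 fail=0; on 'a' 0 → fail=0;  out {1}∪∅={1}
  n7('c'): parent n0 fail=0; on 'c' 0 → fail=0;  out ∅∪∅=∅
  n2('bc'): parent n1 fail=0; on 'c' 0 → fail=7;  out ∅∪∅=∅
  n8('ca'): parent n7 fail=0; on 'a' 0 → fail=6;  out {5}∪{1}={1,5}
  n12('ba'): parent n1 fail=0; on 'a' 0 → fail=6;  out ∅∪{1}={1}
  n15('cc'): parent n7 fail=0; on 'c' 0 → fail=7;  out ∅∪∅=∅
  n3('bcc'): parent n2 fail=7; on 'c' 7 → fail=15;  out ∅∪∅=∅
  n9('cac'): parent n8 fail=6; on 'c' 6→0 → fail=7;  out ∅∪∅=∅
  n13('bac'): parent n12 fail=6; on 'c' 6→0 → fail=7;  out ∅∪∅=∅
  n16('cca'): parent n15 fail=7; on 'a' 7 → fail=8;  out ∅∪{1,5}={1,5}
  n4('bccb'): parent n3 fail=15; on 'b' 15→7→0 → fail=1;  out ∅∪∅=∅
  n10('caca'): parent n9 fail=7; on 'a' 7 → fail=8;  out ∅∪{1,5}={1,5}
  n14('baca'): parent n13 fail=7; on 'a' 7 → fail=8;  out {3}∪{1,5}={1,3,5}
  n17('ccac'): parent n16 fail=8; on 'c' 8 → fail=9;  out ∅∪∅=∅
  n5('bccba'): parent n4 fail=1; on 'a' 1 → fail=12;  out {0}∪{1}={0,1}
  n11('cacab'): parent n10 fail=8; on 'b' 8→6→0 → fail=1;  out {2}∪∅={2}
  n18('ccaca'): parent n17 fail=9; on 'a' 9 → fail=10;  out ∅∪{1,5}={1,5}
  n19('ccacac'): parent n18 fail=10; on 'c' 10→8 → fail=9;  out {4}∪∅={4}

Run:
pos 0 'b': at 1
pos 1 'c': at 2
pos 2 'a': at 8 (fail-walked)  → match P1@[2:2],P5@[1:2]
pos 3 'a': at 6 (fail-walked)  → match P1@[3:3]
pos 4 'b': at 1 (fail-walked)
pos 5 'a': at 12  → match P1@[5:5]
pos 6 'c': at 13
pos 7 'a': at 14  → match P1@[7:7],P3@[4:7],P5@[6:7]
pos 8 'c': at 9 (fail-walked)
pos 9 'a': at 10  → match P1@[9:9],P5@[8:9]
pos 10 'c': at 9 (fail-walked)
pos 11 'a': at 10  → match P1@[11:11],P5@[10:11]
pos 12 'b': at 11  → match P2@[8:12]
pos 13 'b': at 1 (fail-walked)
pos 14 'b': at 1 (fail-walked)
pos 15 'c': at 2
pos 16 'c': at 3
pos 17 'b': at 4
pos 18 'b': at 1 (fail-walked)
pos 19 'c': at 2
pos 20 'c': at 3
pos 21 'c': at 15 (fail-walked)
pos 22 'c': at 15 (fail-walked)
pos 23 'a': at 16  → match P1@[23:23],P5@[22:23]
pos 24 'c': at 17
pos 25 'a': at 18  → match P1@[25:25],P5@[24:25]
pos 26 'c': at 19  → match P4@[21:26]
pos 27 'b': at 1 (fail-walked)
pos 28 'a': at 12  → match P1@[28:28]
pos 29 'c': at 13
pos 30 'a': at 14  → match P1@[30:30],P3@[27:30],P5@[29:30]
pos 31 'c': at 9 (fail-walked)
pos 32 'a': at 10  → match P1@[32:32],P5@[31:32]
pos 33 'c': at 9 (fail-walked)
pos 34 'a': at 10  → match P1@[34:34],P5@[33:34]
pos 35 'b': at 11  → match P2@[31:35]
pos 36 'b': at 1 (fail-walked)
pos 37 'c': at 2
pos 38 'b': at 1 (fail-walked)
pos 39 'b': at 1 (fail-walked)

Result: [[2,1],[2,5],[3,1],[5,1],[7,1],[7,3],[7,5],[9,1],[9,5],[11,1],[11,5],[12,2],[23,1],[23,5],[25,1],[25,5],[26,4],[28,1],[30,1],[30,3],[30,5],[32,1],[32,5],[34,1],[34,5],[35,2]]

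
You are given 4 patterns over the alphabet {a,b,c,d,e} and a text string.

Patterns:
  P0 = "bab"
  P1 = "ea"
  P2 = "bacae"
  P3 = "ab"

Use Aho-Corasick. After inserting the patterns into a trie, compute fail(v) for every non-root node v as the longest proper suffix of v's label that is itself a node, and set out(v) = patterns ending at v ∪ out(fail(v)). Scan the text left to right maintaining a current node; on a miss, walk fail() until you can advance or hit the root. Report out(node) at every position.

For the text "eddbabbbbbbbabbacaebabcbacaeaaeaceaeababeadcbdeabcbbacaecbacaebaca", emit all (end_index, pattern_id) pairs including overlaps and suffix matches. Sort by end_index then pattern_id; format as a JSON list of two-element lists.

Build:
Trie (insert patterns):
  0='ε' goto a→9 b→1 e→4
  1='b' goto a→2
  2='ba' goto b→3 c→6
  3='bab' goto ·  ←P0
  4='e' goto a→5
  5='ea' goto ·  ←P1
  6='bac' goto a→7
  7='baca' goto e→8
  8='bacae' goto ·  ←P2
  9='a' goto b→10
  10='ab' goto ·  ←P3

BFS fail/out derivation:
  fail(1) 'b': from fail(0)=0 chase 'b': 0 ⇒ 0;  out=∅∪out(0)=∅
  fail(4) 'e': from fail(0)=0 chase 'e': 0 ⇒ 0;  out=∅∪out(0)=∅
  fail(9) 'a': from fail(0)=0 chase 'a': 0 ⇒ 0;  out=∅∪out(0)=∅
  fail(2) 'ba': from fail(1)=0 chase 'a': 0 ⇒ 9;  out=∅∪out(9)=∅
  fail(5) 'ea': from fail(4)=0 chase 'a': 0 ⇒ 9;  out={1}∪out(9)={1}
  fail(10) 'ab': from fail(9)=0 chase 'b': 0 ⇒ 1;  out={3}∪out(1)={3}
  fail(3) 'bab': from fail(2)=9 chase 'b': 9 ⇒ 10;  out={0}∪out(10)={0,3}
  fail(6) 'bac': from fail(2)=9 chase 'c': 9→0 ⇒ 0;  out=∅∪out(0)=∅
  fail(7) 'baca': from fail(6)=0 chase 'a': 0 ⇒ 9;  out=∅∪out(9)=∅
  fail(8) 'bacae': from fail(7)=9 chase 'e': 9→0 ⇒ 4;  out={2}∪out(4)={2}

Scan:
[0] read 'e'  n0⇒n4
[1] read 'd'  n4⇒n0 (via fail)
[2] read 'd'  n0⇒n0
[3] read 'b'  n0⇒n1
[4] read 'a'  n1⇒n2
[5] read 'b'  n2⇒n3  emit P0@[3:5],P3@[4:5]
[6] read 'b'  n3⇒n1 (via fail)
[7] read 'b'  n1⇒n1 (via fail)
[8] read 'b'  n1⇒n1 (via fail)
[9] read 'b'  n1⇒n1 (via fail)
[10] read 'b'  n1⇒n1 (via fail)
[11] read 'b'  n1⇒n1 (via fail)
[12] read 'a'  n1⇒n2
[13] read 'b'  n2⇒n3  emit P0@[11:13],P3@[12:13]
[14] read 'b'  n3⇒n1 (via fail)
[15] read 'a'  n1⇒n2
[16] read 'c'  n2⇒n6
[17] read 'a'  n6⇒n7
[18] read 'e'  n7⇒n8  emit P2@[14:18]
[19] read 'b'  n8⇒n1 (via fail)
[20] read 'a'  n1⇒n2
[21] read 'b'  n2⇒n3  emit P0@[19:21],P3@[20:21]
[22] read 'c'  n3⇒n0 (via fail)
[23] read 'b'  n0⇒n1
[24] read 'a'  n1⇒n2
[25] read 'c'  n2⇒n6
[26] read 'a'  n6⇒n7
[27] read 'e'  n7⇒n8  emit P2@[23:27]
[28] read 'a'  n8⇒n5 (via fail)  emit P1@[27:28]
[29] read 'a'  n5⇒n9 (via fail)
[30] read 'e'  n9⇒n4 (via fail)
[31] read 'a'  n4⇒n5  emit P1@[30:31]
[32] read 'c'  n5⇒n0 (via fail)
[33] read 'e'  n0⇒n4
[34] read 'a'  n4⇒n5  emit P1@[33:34]
[35] read 'e'  n5⇒n4 (via fail)
[36] read 'a'  n4⇒n5  emit P1@[35:36]
[37] read 'b'  n5⇒n10 (via fail)  emit P3@[36:37]
[38] read 'a'  n10⇒n2 (via fail)
[39] read 'b'  n2⇒n3  emit P0@[37:39],P3@[38:39]
[40] read 'e'  n3⇒n4 (via fail)
[41] read 'a'  n4⇒n5  emit P1@[40:41]
[42] read 'd'  n5⇒n0 (via fail)
[43] read 'c'  n0⇒n0
[44] read 'b'  n0⇒n1
[45] read 'd'  n1⇒n0 (via fail)
[46] read 'e'  n0⇒n4
[47] read 'a'  n4⇒n5  emit P1@[46:47]
[48] read 'b'  n5⇒n10 (via fail)  emit P3@[47:48]
[49] read 'c'  n10⇒n0 (via fail)
[50] read 'b'  n0⇒n1
[51] read 'b'  n1⇒n1 (via fail)
[52] read 'a'  n1⇒n2
[53] read 'c'  n2⇒n6
[54] read 'a'  n6⇒n7
[55] read 'e'  n7⇒n8  emit P2@[51:55]
[56] read 'c'  n8⇒n0 (via fail)
[57] read 'b'  n0⇒n1
[58] read 'a'  n1⇒n2
[59] read 'c'  n2⇒n6
[60] read 'a'  n6⇒n7
[61] read 'e'  n7⇒n8  emit P2@[57:61]
[62] read 'b'  n8⇒n1 (via fail)
[63] read 'a'  n1⇒n2
[64] read 'c'  n2⇒n6
[65] read 'a'  n6⇒n7

Matches: [[5,0],[5,3],[13,0],[13,3],[18,2],[21,0],[21,3],[27,2],[28,1],[31,1],[34,1],[36,1],[37,3],[39,0],[39,3],[41,1],[47,1],[48,3],[55,2],[61,2]]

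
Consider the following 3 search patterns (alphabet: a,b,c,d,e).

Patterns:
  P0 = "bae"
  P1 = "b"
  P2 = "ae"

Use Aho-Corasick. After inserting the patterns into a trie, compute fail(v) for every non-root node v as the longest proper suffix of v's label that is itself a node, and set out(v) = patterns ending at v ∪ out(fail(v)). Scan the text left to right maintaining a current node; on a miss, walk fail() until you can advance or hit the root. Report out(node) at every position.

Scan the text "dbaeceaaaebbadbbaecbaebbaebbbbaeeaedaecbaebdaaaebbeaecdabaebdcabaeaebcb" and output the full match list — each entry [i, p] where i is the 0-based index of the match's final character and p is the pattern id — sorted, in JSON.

Construct AC machine:
Trie nodes:
  0='ε' goto a→4 b→1
  1='b' goto a→2  [P1 ends]
  2='ba' goto e→3
  3='bae' goto ·  [P0 ends]
  4='a' goto e→5
  5='ae' goto ·  [P2 ends]

BFS fail/out derivation:
  n1('b'): parent n0 fail=0; on 'b' 0 → fail=0;  out {1}∪∅={1}
  n4('a'): parent n0 fail=0; on 'a' 0 → fail=0;  out ∅∪∅=∅
  n2('ba'): parent n1 fail=0; on 'a' 0 → fail=4;  out ∅∪∅=∅
  n5('ae'): parent n4 fail=0; on 'e' 0 → fail=0;  out {2}∪∅={2}
  n3('bae'): parent n2 fail=4; on 'e' 4 → fail=5;  out {0}∪{2}={0,2}

Scan:
i=0 'd': node 0→0
i=1 'b': node 0→1  emit P1@[1:1]
i=2 'a': node 1→2
i=3 'e': node 2→3  emit P0@[1:3],P2@[2:3]
i=4 'c': node 3→0 ·f
i=5 'e': node 0→0
i=6 'a': node 0→4
i=7 'a': node 4→4 ·f
i=8 'a': node 4→4 ·f
i=9 'e': node 4→5  emit P2@[8:9]
i=10 'b': node 5→1 ·f  emit P1@[10:10]
i=11 'b': node 1→1 ·f  emit P1@[11:11]
i=12 'a': node 1→2
i=13 'd': node 2→0 ·f
i=14 'b': node 0→1  emit P1@[14:14]
i=15 'b': node 1→1 ·f  emit P1@[15:15]
i=16 'a': node 1→2
i=17 'e': node 2→3  emit P0@[15:17],P2@[16:17]
i=18 'c': node 3→0 ·f
i=19 'b': node 0→1  emit P1@[19:19]
i=20 'a': node 1→2
i=21 'e': node 2→3  emit P0@[19:21],P2@[20:21]
i=22 'b': node 3→1 ·f  emit P1@[22:22]
i=23 'b': node 1→1 ·f  emit P1@[23:23]
i=24 'a': node 1→2
i=25 'e': node 2→3  emit P0@[23:25],P2@[24:25]
i=26 'b': node 3→1 ·f  emit P1@[26:26]
i=27 'b': node 1→1 ·f  emit P1@[27:27]
i=28 'b': node 1→1 ·f  emit P1@[28:28]
i=29 'b': node 1→1 ·f  emit P1@[29:29]
i=30 'a': node 1→2
i=31 'e': node 2→3  emit P0@[29:31],P2@[30:31]
i=32 'e': node 3→0 ·f
i=33 'a': node 0→4
i=34 'e': node 4→5  emit P2@[33:34]
i=35 'd': node 5→0 ·f
i=36 'a': node 0→4
i=37 'e': node 4→5  emit P2@[36:37]
i=38 'c': node 5→0 ·f
i=39 'b': node 0→1  emit P1@[39:39]
i=40 'a': node 1→2
i=41 'e': node 2→3  emit P0@[39:41],P2@[40:41]
i=42 'b': node 3→1 ·f  emit P1@[42:42]
i=43 'd': node 1→0 ·f
i=44 'a': node 0→4
i=45 'a': node 4→4 ·f
i=46 'a': node 4→4 ·f
i=47 'e': node 4→5  emit P2@[46:47]
i=48 'b': node 5→1 ·f  emit P1@[48:48]
i=49 'b': node 1→1 ·f  emit P1@[49:49]
i=50 'e': node 1→0 ·f
i=51 'a': node 0→4
i=52 'e': node 4→5  emit P2@[51:52]
i=53 'c': node 5→0 ·f
i=54 'd': node 0→0
i=55 'a': node 0→4
i=56 'b': node 4→1 ·f  emit P1@[56:56]
i=57 'a': node 1→2
i=58 'e': node 2→3  emit P0@[56:58],P2@[57:58]
i=59 'b': node 3→1 ·f  emit P1@[59:59]
i=60 'd': node 1→0 ·f
i=61 'c': node 0→0
i=62 'a': node 0→4
i=63 'b': node 4→1 ·f  emit P1@[63:63]
i=64 'a': node 1→2
i=65 'e': node 2→3  emit P0@[63:65],P2@[64:65]
i=66 'a': node 3→4 ·f
i=67 'e': node 4→5  emit P2@[66:67]
i=68 'b': node 5→1 ·f  emit P1@[68:68]
i=69 'c': node 1→0 ·f
i=70 'b': node 0→1  emit P1@[70:70]

Result: [[1,1],[3,0],[3,2],[9,2],[10,1],[11,1],[14,1],[15,1],[17,0],[17,2],[19,1],[21,0],[21,2],[22,1],[23,1],[25,0],[25,2],[26,1],[27,1],[28,1],[29,1],[31,0],[31,2],[34,2],[37,2],[39,1],[41,0],[41,2],[42,1],[47,2],[48,1],[49,1],[52,2],[56,1],[58,0],[58,2],[59,1],[63,1],[65,0],[65,2],[67,2],[68,1],[70,1]]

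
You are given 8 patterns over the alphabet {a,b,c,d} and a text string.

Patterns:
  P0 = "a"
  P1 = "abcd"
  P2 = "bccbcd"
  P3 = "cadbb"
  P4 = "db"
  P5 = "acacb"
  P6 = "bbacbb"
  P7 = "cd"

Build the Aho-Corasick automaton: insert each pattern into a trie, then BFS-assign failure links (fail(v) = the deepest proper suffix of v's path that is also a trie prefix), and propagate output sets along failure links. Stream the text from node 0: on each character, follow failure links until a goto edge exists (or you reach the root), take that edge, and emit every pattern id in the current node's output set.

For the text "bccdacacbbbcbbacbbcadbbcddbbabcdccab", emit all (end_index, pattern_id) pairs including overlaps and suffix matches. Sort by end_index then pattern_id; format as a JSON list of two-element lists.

Construct AC machine:
Trie (insert patterns):
  0='ε' goto a→1 b→5 c→11 d→16
  1='a' goto b→2 c→18  [P0 ends]
  2='ab' goto c→3
  3='abc' goto d→4
  4='abcd' goto ·  [P1 ends]
  5='b' goto b→22 c→6
  6='bc' goto c→7
  7='bcc' goto b→8
  8='bccb' goto c→9
  9='bccbc' goto d→10
  10='bccbcd' goto ·  [P2 ends]
  11='c' goto a→12 d→27
  12='ca' goto d→13
  13='cad' goto b→14
  14='cadb' goto b→15
  15='cadbb' goto ·  [P3 ends]
  16='d' goto b→17
  17='db' goto ·  [P4 ends]
  18='ac' goto a→19
  19='aca' goto c→20
  20='acac' goto b→21
  21='acacb' goto ·  [P5 ends]
  22='bb' goto a→23
  23='bba' goto c→24
  24='bbac' goto b→25
  25='bbacb' goto b→26
  26='bbacbb' goto ·  [P6 ends]
  27='cd' goto ·  [P7 ends]

BFS fail/out derivation:
  fail(1) 'a': from fail(0)=0 chase 'a': 0 ⇒ 0;  out={0}∪out(0)={0}
  fail(5) 'b': from fail(0)=0 chase 'b': 0 ⇒ 0;  out=∅∪out(0)=∅
  fail(11) 'c': from fail(0)=0 chase 'c': 0 ⇒ 0;  out=∅∪out(0)=∅
  fail(16) 'd': from fail(0)=0 chase 'd': 0 ⇒ 0;  out=∅∪out(0)=∅
  fail(2) 'ab': from fail(1)=0 chase 'b': 0 ⇒ 5;  out=∅∪out(5)=∅
  fail(6) 'bc': from fail(5)=0 chase 'c': 0 ⇒ 11;  out=∅∪out(11)=∅
  fail(12) 'ca': from fail(11)=0 chase 'a': 0 ⇒ 1;  out=∅∪out(1)={0}
  fail(17) 'db': from fail(16)=0 chase 'b': 0 ⇒ 5;  out={4}∪out(5)={4}
  fail(18) 'ac': from fail(1)=0 chase 'c': 0 ⇒ 11;  out=∅∪out(11)=∅
  fail(22) 'bb': from fail(5)=0 chase 'b': 0 ⇒ 5;  out=∅∪out(5)=∅
  fail(27) 'cd': from fail(11)=0 chase 'd': 0 ⇒ 16;  out={7}∪out(16)={7}
  fail(3) 'abc': from fail(2)=5 chase 'c': 5 ⇒ 6;  out=∅∪out(6)=∅
  fail(7) 'bcc': from fail(6)=11 chase 'c': 11→0 ⇒ 11;  out=∅∪out(11)=∅
  fail(13) 'cad': from fail(12)=1 chase 'd': 1→0 ⇒ 16;  out=∅∪out(16)=∅
  fail(19) 'aca': from fail(18)=11 chase 'a': 11 ⇒ 12;  out=∅∪out(12)={0}
  fail(23) 'bba': from fail(22)=5 chase 'a': 5→0 ⇒ 1;  out=∅∪out(1)={0}
  fail(4) 'abcd': from fail(3)=6 chase 'd': 6→11 ⇒ 27;  out={1}∪out(27)={1,7}
  fail(8) 'bccb': from fail(7)=11 chase 'b': 11→0 ⇒ 5;  out=∅∪out(5)=∅
  fail(14) 'cadb': from fail(13)=16 chase 'b': 16 ⇒ 17;  out=∅∪out(17)={4}
  fail(20) 'acac': from fail(19)=12 chase 'c': 12→1 ⇒ 18;  out=∅∪out(18)=∅
  fail(24) 'bbac': from fail(23)=1 chase 'c': 1 ⇒ 18;  out=∅∪out(18)=∅
  fail(9) 'bccbc': from fail(8)=5 chase 'c': 5 ⇒ 6;  out=∅∪out(6)=∅
  fail(15) 'cadbb': from fail(14)=17 chase 'b': 17→5 ⇒ 22;  out={3}∪out(22)={3}
  fail(21) 'acacb': from fail(20)=18 chase 'b': 18→11→0 ⇒ 5;  out={5}∪out(5)={5}
  fail(25) 'bbacb': from fail(24)=18 chase 'b': 18→11→0 ⇒ 5;  out=∅∪out(5)=∅
  fail(10) 'bccbcd': from fail(9)=6 chase 'd': 6→11 ⇒ 27;  out={2}∪out(27)={2,7}
  fail(26) 'bbacbb': from fail(25)=5 chase 'b': 5 ⇒ 22;  out={6}∪out(22)={6}

Run:
[0] read 'b'  n0⇒n5
[1] read 'c'  n5⇒n6
[2] read 'c'  n6⇒n7
[3] read 'd'  n7⇒n27 (via fail)  ** P7@[2:3]
[4] read 'a'  n27⇒n1 (via fail)  ** P0@[4:4]
[5] read 'c'  n1⇒n18
[6] read 'a'  n18⇒n19  ** P0@[6:6]
[7] read 'c'  n19⇒n20
[8] read 'b'  n20⇒n21  ** P5@[4:8]
[9] read 'b'  n21⇒n22 (via fail)
[10] read 'b'  n22⇒n22 (via fail)
[11] read 'c'  n22⇒n6 (via fail)
[12] read 'b'  n6⇒n5 (via fail)
[13] read 'b'  n5⇒n22
[14] read 'a'  n22⇒n23  ** P0@[14:14]
[15] read 'c'  n23⇒n24
[16] read 'b'  n24⇒n25
[17] read 'b'  n25⇒n26  ** P6@[12:17]
[18] read 'c'  n26⇒n6 (via fail)
[19] read 'a'  n6⇒n12 (via fail)  ** P0@[19:19]
[20] read 'd'  n12⇒n13
[21] read 'b'  n13⇒n14  ** P4@[20:21]
[22] read 'b'  n14⇒n15  ** P3@[18:22]
[23] read 'c'  n15⇒n6 (via fail)
[24] read 'd'  n6⇒n27 (via fail)  ** P7@[23:24]
[25] read 'd'  n27⇒n16 (via fail)
[26] read 'b'  n16⇒n17  ** P4@[25:26]
[27] read 'b'  n17⇒n22 (via fail)
[28] read 'a'  n22⇒n23  ** P0@[28:28]
[29] read 'b'  n23⇒n2 (via fail)
[30] read 'c'  n2⇒n3
[31] read 'd'  n3⇒n4  ** P1@[28:31],P7@[30:31]
[32] read 'c'  n4⇒n11 (via fail)
[33] read 'c'  n11⇒n11 (via fail)
[34] read 'a'  n11⇒n12  ** P0@[34:34]
[35] read 'b'  n12⇒n2 (via fail)

Matches: [[3,7],[4,0],[6,0],[8,5],[14,0],[17,6],[19,0],[21,4],[22,3],[24,7],[26,4],[28,0],[31,1],[31,7],[34,0]]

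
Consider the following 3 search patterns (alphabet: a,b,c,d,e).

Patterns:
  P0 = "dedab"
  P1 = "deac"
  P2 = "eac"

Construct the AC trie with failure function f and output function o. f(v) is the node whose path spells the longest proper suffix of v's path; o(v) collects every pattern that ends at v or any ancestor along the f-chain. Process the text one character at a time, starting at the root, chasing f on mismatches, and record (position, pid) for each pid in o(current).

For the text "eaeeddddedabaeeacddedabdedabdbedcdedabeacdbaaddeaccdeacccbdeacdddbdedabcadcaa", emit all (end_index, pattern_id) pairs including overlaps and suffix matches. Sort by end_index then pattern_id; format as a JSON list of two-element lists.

Construct AC machine:
Trie nodes:
  n0 'ε': d→1 e→8
  n1 'd': e→2
  n2 'de': a→6 d→3
  n3 'ded': a→4
  n4 'deda': b→5
  n5 'dedab': ·  [P0 ends]
  n6 'dea': c→7
  n7 'deac': ·  [P1 ends]
  n8 'e': a→9
  n9 'ea': c→10
  n10 'eac': ·  [P2 ends]

Failure links (BFS by depth):
  n1('d'): parent n0 fail=0; on 'd' 0 → fail=0;  out ∅∪∅=∅
  n8('e'): parent n0 fail=0; on 'e' 0 → fail=0;  out ∅∪∅=∅
  n2('de'): parent n1 fail=0; on 'e' 0 → fail=8;  out ∅∪∅=∅
  n9('ea'): parent n8 fail=0; on 'a' 0 → fail=0;  out ∅∪∅=∅
  n3('ded'): parent n2 fail=8; on 'd' 8→0 → fail=1;  out ∅∪∅=∅
  n6('dea'): parent n2 fail=8; on 'a' 8 → fail=9;  out ∅∪∅=∅
  n10('eac'): parent n9 fail=0; on 'c' 0 → fail=0;  out {2}∪∅={2}
  n4('deda'): parent n3 fail=1; on 'a' 1→0 → fail=0;  out ∅∪∅=∅
  n7('deac'): parent n6 fail=9; on 'c' 9 → fail=10;  out {1}∪{2}={1,2}
  n5('dedab'): parent n4 fail=0; on 'b' 0 → fail=0;  out {0}∪∅={0}

Text stream:
pos 0 'e': at 8
pos 1 'a': at 9
pos 2 'e': at 8 ·f
pos 3 'e': at 8 ·f
pos 4 'd': at 1 ·f
pos 5 'd': at 1 ·f
pos 6 'd': at 1 ·f
pos 7 'd': at 1 ·f
pos 8 'e': at 2
pos 9 'd': at 3
pos 10 'a': at 4
pos 11 'b': at 5  → match P0@[7:11]
pos 12 'a': at 0 ·f
pos 13 'e': at 8
pos 14 'e': at 8 ·f
pos 15 'a': at 9
pos 16 'c': at 10  → match P2@[14:16]
pos 17 'd': at 1 ·f
pos 18 'd': at 1 ·f
pos 19 'e': at 2
pos 20 'd': at 3
pos 21 'a': at 4
pos 22 'b': at 5  → match P0@[18:22]
pos 23 'd': at 1 ·f
pos 24 'e': at 2
pos 25 'd': at 3
pos 26 'a': at 4
pos 27 'b': at 5  → match P0@[23:27]
pos 28 'd': at 1 ·f
pos 29 'b': at 0 ·f
pos 30 'e': at 8
pos 31 'd': at 1 ·f
pos 32 'c': at 0 ·f
pos 33 'd': at 1
pos 34 'e': at 2
pos 35 'd': at 3
pos 36 'a': at 4
pos 37 'b': at 5  → match P0@[33:37]
pos 38 'e': at 8 ·f
pos 39 'a': at 9
pos 40 'c': at 10  → match P2@[38:40]
pos 41 'd': at 1 ·f
pos 42 'b': at 0 ·f
pos 43 'a': at 0
pos 44 'a': at 0
pos 45 'd': at 1
pos 46 'd': at 1 ·f
pos 47 'e': at 2
pos 48 'a': at 6
pos 49 'c': at 7  → match P1@[46:49],P2@[47:49]
pos 50 'c': at 0 ·f
pos 51 'd': at 1
pos 52 'e': at 2
pos 53 'a': at 6
pos 54 'c': at 7  → match P1@[51:54],P2@[52:54]
pos 55 'c': at 0 ·f
pos 56 'c': at 0
pos 57 'b': at 0
pos 58 'd': at 1
pos 59 'e': at 2
pos 60 'a': at 6
pos 61 'c': at 7  → match P1@[58:61],P2@[59:61]
pos 62 'd': at 1 ·f
pos 63 'd': at 1 ·f
pos 64 'd': at 1 ·f
pos 65 'b': at 0 ·f
pos 66 'd': at 1
pos 67 'e': at 2
pos 68 'd': at 3
pos 69 'a': at 4
pos 70 'b': at 5  → match P0@[66:70]
pos 71 'c': at 0 ·f
pos 72 'a': at 0
pos 73 'd': at 1
pos 74 'c': at 0 ·f
pos 75 'a': at 0
pos 76 'a': at 0

Matches: [[11,0],[16,2],[22,0],[27,0],[37,0],[40,2],[49,1],[49,2],[54,1],[54,2],[61,1],[61,2],[70,0]]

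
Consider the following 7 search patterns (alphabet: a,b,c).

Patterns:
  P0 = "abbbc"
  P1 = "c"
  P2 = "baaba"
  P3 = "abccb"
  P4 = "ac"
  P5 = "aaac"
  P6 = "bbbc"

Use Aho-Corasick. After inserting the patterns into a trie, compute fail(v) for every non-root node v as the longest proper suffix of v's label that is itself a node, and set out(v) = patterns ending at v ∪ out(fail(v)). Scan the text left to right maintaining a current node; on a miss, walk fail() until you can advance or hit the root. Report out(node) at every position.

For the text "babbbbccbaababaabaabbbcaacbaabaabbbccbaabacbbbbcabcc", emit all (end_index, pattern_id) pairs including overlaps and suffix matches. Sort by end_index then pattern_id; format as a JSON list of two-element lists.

Build:
Trie (insert patterns):
  0='ε' goto a→1 b→7 c→6
  1='a' goto a→16 b→2 c→15
  2='ab' goto b→3 c→12
  3='abb' goto b→4
  4='abbb' goto c→5
  5='abbbc' goto ·  ←P0
  6='c' goto ·  ←P1
  7='b' goto a→8 b→19
  8='ba' goto a→9
  9='baa' goto b→10
  10='baab' goto a→11
  11='baaba' goto ·  ←P2
  12='abc' goto c→13
  13='abcc' goto b→14
  14='abccb' goto ·  ←P3
  15='ac' goto ·  ←P4
  16='aa' goto a→17
  17='aaa' goto c→18
  18='aaac' goto ·  ←P5
  19='bb' goto b→20
  20='bbb' goto c→21
  21='bbbc' goto ·  ←P6

Failure links (BFS by depth):
  fail(1) 'a': from fail(0)=0 chase 'a': 0 ⇒ 0;  out=∅∪out(0)=∅
  fail(6) 'c': from fail(0)=0 chase 'c': 0 ⇒ 0;  out={1}∪out(0)={1}
  fail(7) 'b': from fail(0)=0 chase 'b': 0 ⇒ 0;  out=∅∪out(0)=∅
  fail(2) 'ab': from fail(1)=0 chase 'b': 0 ⇒ 7;  out=∅∪out(7)=∅
  fail(8) 'ba': from fail(7)=0 chase 'a': 0 ⇒ 1;  out=∅∪out(1)=∅
  fail(15) 'ac': from fail(1)=0 chase 'c': 0 ⇒ 6;  out={4}∪out(6)={1,4}
  fail(16) 'aa': from fail(1)=0 chase 'a': 0 ⇒ 1;  out=∅∪out(1)=∅
  fail(19) 'bb': from fail(7)=0 chase 'b': 0 ⇒ 7;  out=∅∪out(7)=∅
  fail(3) 'abb': from fail(2)=7 chase 'b': 7 ⇒ 19;  out=∅∪out(19)=∅
  fail(9) 'baa': from fail(8)=1 chase 'a': 1 ⇒ 16;  out=∅∪out(16)=∅
  fail(12) 'abc': from fail(2)=7 chase 'c': 7→0 ⇒ 6;  out=∅∪out(6)={1}
  fail(17) 'aaa': from fail(16)=1 chase 'a': 1 ⇒ 16;  out=∅∪out(16)=∅
  fail(20) 'bbb': from fail(19)=7 chase 'b': 7 ⇒ 19;  out=∅∪out(19)=∅
  fail(4) 'abbb': from fail(3)=19 chase 'b': 19 ⇒ 20;  out=∅∪out(20)=∅
  fail(10) 'baab': from fail(9)=16 chase 'b': 16→1 ⇒ 2;  out=∅∪out(2)=∅
  fail(13) 'abcc': from fail(12)=6 chase 'c': 6→0 ⇒ 6;  out=∅∪out(6)={1}
  fail(18) 'aaac': from fail(17)=16 chase 'c': 16→1 ⇒ 15;  out={5}∪out(15)={1,4,5}
  fail(21) 'bbbc': from fail(20)=19 chase 'c': 19→7→0 ⇒ 6;  out={6}∪out(6)={1,6}
  fail(5) 'abbbc': from fail(4)=20 chase 'c': 20 ⇒ 21;  out={0}∪out(21)={0,1,6}
  fail(11) 'baaba': from fail(10)=2 chase 'a': 2→7 ⇒ 8;  out={2}∪out(8)={2}
  fail(14) 'abccb': from fail(13)=6 chase 'b': 6→0 ⇒ 7;  out={3}∪out(7)={3}

Scan:
pos 0 'b': at 7
pos 1 'a': at 8
pos 2 'b': at 2 (fail-walked)
pos 3 'b': at 3
pos 4 'b': at 4
pos 5 'b': at 20 (fail-walked)
pos 6 'c': at 21  emit P1@[6:6],P6@[3:6]
pos 7 'c': at 6 (fail-walked)  emit P1@[7:7]
pos 8 'b': at 7 (fail-walked)
pos 9 'a': at 8
pos 10 'a': at 9
pos 11 'b': at 10
pos 12 'a': at 11  emit P2@[8:12]
pos 13 'b': at 2 (fail-walked)
pos 14 'a': at 8 (fail-walked)
pos 15 'a': at 9
pos 16 'b': at 10
pos 17 'a': at 11  emit P2@[13:17]
pos 18 'a': at 9 (fail-walked)
pos 19 'b': at 10
pos 20 'b': at 3 (fail-walked)
pos 21 'b': at 4
pos 22 'c': at 5  emit P0@[18:22],P1@[22:22],P6@[19:22]
pos 23 'a': at 1 (fail-walked)
pos 24 'a': at 16
pos 25 'c': at 15 (fail-walked)  emit P1@[25:25],P4@[24:25]
pos 26 'b': at 7 (fail-walked)
pos 27 'a': at 8
pos 28 'a': at 9
pos 29 'b': at 10
pos 30 'a': at 11  emit P2@[26:30]
pos 31 'a': at 9 (fail-walked)
pos 32 'b': at 10
pos 33 'b': at 3 (fail-walked)
pos 34 'b': at 4
pos 35 'c': at 5  emit P0@[31:35],P1@[35:35],P6@[32:35]
pos 36 'c': at 6 (fail-walked)  emit P1@[36:36]
pos 37 'b': at 7 (fail-walked)
pos 38 'a': at 8
pos 39 'a': at 9
pos 40 'b': at 10
pos 41 'a': at 11  emit P2@[37:41]
pos 42 'c': at 15 (fail-walked)  emit P1@[42:42],P4@[41:42]
pos 43 'b': at 7 (fail-walked)
pos 44 'b': at 19
pos 45 'b': at 20
pos 46 'b': at 20 (fail-walked)
pos 47 'c': at 21  emit P1@[47:47],P6@[44:47]
pos 48 'a': at 1 (fail-walked)
pos 49 'b': at 2
pos 50 'c': at 12  emit P1@[50:50]
pos 51 'c': at 13  emit P1@[51:51]

All matches (sorted): [[6,1],[6,6],[7,1],[12,2],[17,2],[22,0],[22,1],[22,6],[25,1],[25,4],[30,2],[35,0],[35,1],[35,6],[36,1],[41,2],[42,1],[42,4],[47,1],[47,6],[50,1],[51,1]]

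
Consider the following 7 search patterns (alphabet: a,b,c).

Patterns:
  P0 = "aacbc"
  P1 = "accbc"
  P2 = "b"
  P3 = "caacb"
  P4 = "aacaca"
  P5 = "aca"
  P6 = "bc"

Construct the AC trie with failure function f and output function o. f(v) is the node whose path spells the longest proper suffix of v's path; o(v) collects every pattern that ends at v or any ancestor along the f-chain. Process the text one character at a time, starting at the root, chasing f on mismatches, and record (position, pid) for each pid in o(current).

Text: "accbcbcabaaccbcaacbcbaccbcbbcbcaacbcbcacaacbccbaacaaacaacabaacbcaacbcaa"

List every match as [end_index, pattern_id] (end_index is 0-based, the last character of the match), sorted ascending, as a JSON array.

Construct AC machine:
Trie nodes:
  n0 'ε': a→1 b→10 c→11
  n1 'a': a→2 c→6
  n2 'aa': c→3
  n3 'aac': a→16 b→4
  n4 'aacb': c→5
  n5 'aacbc': ·  ←P0
  n6 'ac': a→19 c→7
  n7 'acc': b→8
  n8 'accb': c→9
  n9 'accbc': ·  ←P1
  n10 'b': c→20  ←P2
  n11 'c': a→12
  n12 'ca': a→13
  n13 'caa': c→14
  n14 'caac': b→15
  n15 'caacb': ·  ←P3
  n16 'aaca': c→17
  n17 'aacac': a→18
  n18 'aacaca': ·  ←P4
  n19 'aca': ·  ←P5
  n20 'bc': ·  ←P6

BFS fail/out derivation:
  n1('a'): parent n0 fail=0; on 'a' 0 → fail=0;  out ∅∪∅=∅
  n10('b'): parent n0 fail=0; on 'b' 0 → fail=0;  out {2}∪∅={2}
  n11('c'): parent n0 fail=0; on 'c' 0 → fail=0;  out ∅∪∅=∅
  n2('aa'): parent n1 fail=0; on 'a' 0 → fail=1;  out ∅∪∅=∅
  n6('ac'): parent n1 fail=0; on 'c' 0 → fail=11;  out ∅∪∅=∅
  n12('ca'): parent n11 fail=0; on 'a' 0 → fail=1;  out ∅∪∅=∅
  n20('bc'): parent n10 fail=0; on 'c' 0 → fail=11;  out {6}∪∅={6}
  n3('aac'): parent n2 fail=1; on 'c' 1 → fail=6;  out ∅∪∅=∅
  n7('acc'): parent n6 fail=11; on 'c' 11→0 → fail=11;  out ∅∪∅=∅
  n13('caa'): parent n12 fail=1; on 'a' 1 → fail=2;  out ∅∪∅=∅
  n19('aca'): parent n6 fail=11; on 'a' 11 → fail=12;  out {5}∪∅={5}
  n4('aacb'): parent n3 fail=6; on 'b' 6→11→0 → fail=10;  out ∅∪{2}={2}
  n8('accb'): parent n7 fail=11; on 'b' 11→0 → fail=10;  out ∅∪{2}={2}
  n14('caac'): parent n13 fail=2; on 'c' 2 → fail=3;  out ∅∪∅=∅
  n16('aaca'): parent n3 fail=6; on 'a' 6 → fail=19;  out ∅∪{5}={5}
  n5('aacbc'): parent n4 fail=10; on 'c' 10 → fail=20;  out {0}∪{6}={0,6}
  n9('accbc'): parent n8 fail=10; on 'c' 10 → fail=20;  out {1}∪{6}={1,6}
  n15('caacb'): parent n14 fail=3; on 'b' 3 → fail=4;  out {3}∪{2}={2,3}
  n17('aacac'): parent n16 fail=19; on 'c' 19→12→1 → fail=6;  out ∅∪∅=∅
  n18('aacaca'): parent n17 fail=6; on 'a' 6 → fail=19;  out {4}∪{5}={4,5}

Scan:
i=0 'a': node 0→1
i=1 'c': node 1→6
i=2 'c': node 6→7
i=3 'b': node 7→8  → match P2@[3:3]
i=4 'c': node 8→9  → match P1@[0:4],P6@[3:4]
i=5 'b': node 9→10 ·f  → match P2@[5:5]
i=6 'c': node 10→20  → match P6@[5:6]
i=7 'a': node 20→12 ·f
i=8 'b': node 12→10 ·f  → match P2@[8:8]
i=9 'a': node 10→1 ·f
i=10 'a': node 1→2
i=11 'c': node 2→3
i=12 'c': node 3→7 ·f
i=13 'b': node 7→8  → match P2@[13:13]
i=14 'c': node 8→9  → match P1@[10:14],P6@[13:14]
i=15 'a': node 9→12 ·f
i=16 'a': node 12→13
i=17 'c': node 13→14
i=18 'b': node 14→15  → match P2@[18:18],P3@[14:18]
i=19 'c': node 15→5 ·f  → match P0@[15:19],P6@[18:19]
i=20 'b': node 5→10 ·f  → match P2@[20:20]
i=21 'a': node 10→1 ·f
i=22 'c': node 1→6
i=23 'c': node 6→7
i=24 'b': node 7→8  → match P2@[24:24]
i=25 'c': node 8→9  → match P1@[21:25],P6@[24:25]
i=26 'b': node 9→10 ·f  → match P2@[26:26]
i=27 'b': node 10→10 ·f  → match P2@[27:27]
i=28 'c': node 10→20  → match P6@[27:28]
i=29 'b': node 20→10 ·f  → match P2@[29:29]
i=30 'c': node 10→20  → match P6@[29:30]
i=31 'a': node 20→12 ·f
i=32 'a': node 12→13
i=33 'c': node 13→14
i=34 'b': node 14→15  → match P2@[34:34],P3@[30:34]
i=35 'c': node 15→5 ·f  → match P0@[31:35],P6@[34:35]
i=36 'b': node 5→10 ·f  → match P2@[36:36]
i=37 'c': node 10→20  → match P6@[36:37]
i=38 'a': node 20→12 ·f
i=39 'c': node 12→6 ·f
i=40 'a': node 6→19  → match P5@[38:40]
i=41 'a': node 19→13 ·f
i=42 'c': node 13→14
i=43 'b': node 14→15  → match P2@[43:43],P3@[39:43]
i=44 'c': node 15→5 ·f  → match P0@[40:44],P6@[43:44]
i=45 'c': node 5→11 ·f
i=46 'b': node 11→10 ·f  → match P2@[46:46]
i=47 'a': node 10→1 ·f
i=48 'a': node 1→2
i=49 'c': node 2→3
i=50 'a': node 3→16  → match P5@[48:50]
i=51 'a': node 16→13 ·f
i=52 'a': node 13→2 ·f
i=53 'c': node 2→3
i=54 'a': node 3→16  → match P5@[52:54]
i=55 'a': node 16→13 ·f
i=56 'c': node 13→14
i=57 'a': node 14→16 ·f  → match P5@[55:57]
i=58 'b': node 16→10 ·f  → match P2@[58:58]
i=59 'a': node 10→1 ·f
i=60 'a': node 1→2
i=61 'c': node 2→3
i=62 'b': node 3→4  → match P2@[62:62]
i=63 'c': node 4→5  → match P0@[59:63],P6@[62:63]
i=64 'a': node 5→12 ·f
i=65 'a': node 12→13
i=66 'c': node 13→14
i=67 'b': node 14→15  → match P2@[67:67],P3@[63:67]
i=68 'c': node 15→5 ·f  → match P0@[64:68],P6@[67:68]
i=69 'a': node 5→12 ·f
i=70 'a': node 12→13

All matches (sorted): [[3,2],[4,1],[4,6],[5,2],[6,6],[8,2],[13,2],[14,1],[14,6],[18,2],[18,3],[19,0],[19,6],[20,2],[24,2],[25,1],[25,6],[26,2],[27,2],[28,6],[29,2],[30,6],[34,2],[34,3],[35,0],[35,6],[36,2],[37,6],[40,5],[43,2],[43,3],[44,0],[44,6],[46,2],[50,5],[54,5],[57,5],[58,2],[62,2],[63,0],[63,6],[67,2],[67,3],[68,0],[68,6]]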